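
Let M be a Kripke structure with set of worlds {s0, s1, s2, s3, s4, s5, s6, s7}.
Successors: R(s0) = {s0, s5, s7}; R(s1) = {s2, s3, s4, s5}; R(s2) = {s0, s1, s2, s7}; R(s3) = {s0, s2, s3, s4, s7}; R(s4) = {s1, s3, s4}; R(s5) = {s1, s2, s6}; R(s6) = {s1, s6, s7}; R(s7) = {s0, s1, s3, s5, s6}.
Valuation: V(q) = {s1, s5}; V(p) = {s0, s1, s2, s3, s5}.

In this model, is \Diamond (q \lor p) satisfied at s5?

At s5: \Diamond (q \lor p) requires q \lor p at some successor in {s1, s2, s6}.
  q \lor p holds at s1, so \Diamond (q \lor p) is true at s5.

Yes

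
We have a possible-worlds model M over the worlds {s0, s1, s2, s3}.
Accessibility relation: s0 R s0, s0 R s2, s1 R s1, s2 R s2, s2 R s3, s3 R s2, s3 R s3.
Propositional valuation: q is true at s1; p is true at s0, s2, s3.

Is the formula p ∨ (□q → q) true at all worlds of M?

Yes

Recall that □ψ holds at a world iff ψ holds at every accessible world, and ◇ψ holds iff ψ holds at some accessible world.
Let φ = p ∨ (□q → q). Evaluate φ at each world:
  s0 (successors {s0, s2}): φ is true.
  s1 (successors {s1}): φ is true.
  s2 (successors {s2, s3}): φ is true.
  s3 (successors {s2, s3}): φ is true.
For instance, at s2:
  At s2: p is true, □q → q is true, so p ∨ (□q → q) is true.
    At s2: □q is false, q is false, so □q → q is true.
      At s2: □q requires q at every successor {s2, s3}.
        q fails at s2, so □q is false at s2.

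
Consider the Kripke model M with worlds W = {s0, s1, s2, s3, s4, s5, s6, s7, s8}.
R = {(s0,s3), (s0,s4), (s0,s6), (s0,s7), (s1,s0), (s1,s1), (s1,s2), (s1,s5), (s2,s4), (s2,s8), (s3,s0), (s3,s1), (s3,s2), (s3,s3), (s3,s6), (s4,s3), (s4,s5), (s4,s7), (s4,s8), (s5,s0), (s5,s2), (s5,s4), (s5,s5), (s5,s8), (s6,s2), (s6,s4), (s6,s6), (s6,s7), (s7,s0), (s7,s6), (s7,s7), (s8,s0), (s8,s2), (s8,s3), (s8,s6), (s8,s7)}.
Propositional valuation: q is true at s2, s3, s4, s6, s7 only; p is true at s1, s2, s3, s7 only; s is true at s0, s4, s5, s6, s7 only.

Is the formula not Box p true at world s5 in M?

Yes

At s5: Box p is false, so not Box p is true.
  At s5: Box p requires p at every successor {s0, s2, s4, s5, s8}.
    p fails at s0, so Box p is false at s5.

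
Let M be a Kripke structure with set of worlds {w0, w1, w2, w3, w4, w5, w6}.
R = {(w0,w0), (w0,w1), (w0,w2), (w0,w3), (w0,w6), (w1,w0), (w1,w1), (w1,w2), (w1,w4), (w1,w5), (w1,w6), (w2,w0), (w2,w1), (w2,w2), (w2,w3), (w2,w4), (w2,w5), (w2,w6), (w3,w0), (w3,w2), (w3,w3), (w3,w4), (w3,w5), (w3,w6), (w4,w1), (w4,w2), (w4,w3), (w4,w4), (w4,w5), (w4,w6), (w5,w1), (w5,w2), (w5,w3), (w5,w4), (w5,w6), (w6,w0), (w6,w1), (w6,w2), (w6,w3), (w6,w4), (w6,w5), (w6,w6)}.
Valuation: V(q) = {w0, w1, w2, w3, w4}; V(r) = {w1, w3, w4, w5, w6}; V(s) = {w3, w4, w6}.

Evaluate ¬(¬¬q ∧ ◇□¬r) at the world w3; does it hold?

At w3: ¬¬q ∧ ◇□¬r is false, so ¬(¬¬q ∧ ◇□¬r) is true.
  At w3: ¬¬q is true, ◇□¬r is false, so ¬¬q ∧ ◇□¬r is false.
    At w3: ◇□¬r requires □¬r at some successor in {w0, w2, w3, w4, w5, w6}.
      At w0: □¬r is false.
      At w2: □¬r is false.
      At w3: □¬r is false.
      At w4: □¬r is false.
      At w5: □¬r is false.
      At w6: □¬r is false.
    So ◇□¬r is false at w3.

Yes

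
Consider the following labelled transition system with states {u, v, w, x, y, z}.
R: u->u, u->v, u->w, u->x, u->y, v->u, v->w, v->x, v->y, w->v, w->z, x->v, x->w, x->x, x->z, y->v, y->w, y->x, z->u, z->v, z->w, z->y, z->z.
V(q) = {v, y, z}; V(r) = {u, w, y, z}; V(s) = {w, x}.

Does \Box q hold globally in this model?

Recall that \Box ψ holds at a world iff ψ holds at every accessible world, and \Diamond ψ holds iff ψ holds at some accessible world.
Let φ = \Box q. Evaluate φ at each world:
  u (successors {u, v, w, x, y}): φ is false.
  v (successors {u, w, x, y}): φ is false.
  w (successors {v, z}): φ is true.
  x (successors {v, w, x, z}): φ is false.
  y (successors {v, w, x}): φ is false.
  z (successors {u, v, w, y, z}): φ is false.
Detail at u (counterexample):
  At u: \Box q requires q at every successor {u, v, w, x, y}.
    q fails at u, so \Box q is false at u.

No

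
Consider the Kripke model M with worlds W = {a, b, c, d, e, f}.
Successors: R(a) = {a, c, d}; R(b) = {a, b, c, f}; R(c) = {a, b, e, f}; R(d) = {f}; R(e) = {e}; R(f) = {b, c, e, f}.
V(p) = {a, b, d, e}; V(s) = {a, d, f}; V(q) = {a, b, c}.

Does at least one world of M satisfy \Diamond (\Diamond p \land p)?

Yes

Recall that \Diamond ψ holds at a world iff ψ holds at some accessible world.
Let φ = \Diamond (\Diamond p \land p). Evaluate φ at each world:
  a (successors {a, c, d}): φ is true.
  b (successors {a, b, c, f}): φ is true.
  c (successors {a, b, e, f}): φ is true.
  d (successors {f}): φ is false.
  e (successors {e}): φ is true.
  f (successors {b, c, e, f}): φ is true.
Detail at a (witness):
  At a: \Diamond (\Diamond p \land p) requires \Diamond p \land p at some successor in {a, c, d}.
    \Diamond p \land p holds at a, so \Diamond (\Diamond p \land p) is true at a.
      At a: \Diamond p is true, p is true, so \Diamond p \land p is true.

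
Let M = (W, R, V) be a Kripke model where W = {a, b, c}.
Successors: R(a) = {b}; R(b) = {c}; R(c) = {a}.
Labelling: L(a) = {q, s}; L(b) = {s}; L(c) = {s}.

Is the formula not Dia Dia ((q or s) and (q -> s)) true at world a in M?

At a: Dia Dia ((q or s) and (q -> s)) is true, so not Dia Dia ((q or s) and (q -> s)) is false.
  At a: Dia Dia ((q or s) and (q -> s)) requires Dia ((q or s) and (q -> s)) at some successor in {b}.
    Dia ((q or s) and (q -> s)) holds at b, so Dia Dia ((q or s) and (q -> s)) is true at a.
      At b: Dia ((q or s) and (q -> s)) requires (q or s) and (q -> s) at some successor in {c}.
        (q or s) and (q -> s) holds at c, so Dia ((q or s) and (q -> s)) is true at b.

No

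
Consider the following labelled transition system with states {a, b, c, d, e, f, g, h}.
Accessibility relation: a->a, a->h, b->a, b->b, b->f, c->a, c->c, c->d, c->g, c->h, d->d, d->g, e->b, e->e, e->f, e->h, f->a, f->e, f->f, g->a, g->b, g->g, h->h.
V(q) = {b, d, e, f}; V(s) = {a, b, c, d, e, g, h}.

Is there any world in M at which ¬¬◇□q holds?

No

Let φ = ¬¬◇□q. Evaluate φ at each world:
  a (successors {a, h}): φ is false.
  b (successors {a, b, f}): φ is false.
  c (successors {a, c, d, g, h}): φ is false.
  d (successors {d, g}): φ is false.
  e (successors {b, e, f, h}): φ is false.
  f (successors {a, e, f}): φ is false.
  g (successors {a, b, g}): φ is false.
  h (successors {h}): φ is false.
For instance, at d:
  At d: ¬◇□q is true, so ¬¬◇□q is false.
    At d: ◇□q is false, so ¬◇□q is true.
      At d: ◇□q requires □q at some successor in {d, g}.
        At d: □q is false.
        At g: □q is false.
      So ◇□q is false at d.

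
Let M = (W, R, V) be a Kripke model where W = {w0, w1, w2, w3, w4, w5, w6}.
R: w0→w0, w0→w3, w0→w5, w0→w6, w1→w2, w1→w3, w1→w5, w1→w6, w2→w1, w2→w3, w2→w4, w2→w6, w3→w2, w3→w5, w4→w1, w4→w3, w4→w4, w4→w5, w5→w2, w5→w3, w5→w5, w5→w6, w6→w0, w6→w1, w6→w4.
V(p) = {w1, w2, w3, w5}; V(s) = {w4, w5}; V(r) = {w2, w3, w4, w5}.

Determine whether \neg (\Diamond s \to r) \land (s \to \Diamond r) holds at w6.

Yes

At w6: \neg (\Diamond s \to r) is true, s \to \Diamond r is true, so \neg (\Diamond s \to r) \land (s \to \Diamond r) is true.
  At w6: \Diamond s \to r is false, so \neg (\Diamond s \to r) is true.
    At w6: \Diamond s is true, r is false, so \Diamond s \to r is false.
      At w6: \Diamond s requires s at some successor in {w0, w1, w4}.
        s holds at w4, so \Diamond s is true at w6.
  At w6: s is false, \Diamond r is true, so s \to \Diamond r is true.
    At w6: \Diamond r requires r at some successor in {w0, w1, w4}.
      r holds at w4, so \Diamond r is true at w6.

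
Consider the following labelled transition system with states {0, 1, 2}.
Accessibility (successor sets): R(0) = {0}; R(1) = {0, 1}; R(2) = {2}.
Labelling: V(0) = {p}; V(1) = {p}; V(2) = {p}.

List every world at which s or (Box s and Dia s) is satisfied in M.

none

Recall that Box ψ holds at a world iff ψ holds at every accessible world, and Dia ψ holds iff ψ holds at some accessible world.
Let φ = s or (Box s and Dia s). Evaluate φ at each world:
  0 (successors {0}): φ is false.
  1 (successors {0, 1}): φ is false.
  2 (successors {2}): φ is false.
For instance, at 0:
  At 0: s is false, Box s and Dia s is false, so s or (Box s and Dia s) is false.
    At 0: Box s is false, Dia s is false, so Box s and Dia s is false.
      At 0: Box s requires s at every successor {0}.
        s fails at 0, so Box s is false at 0.
      At 0: Dia s requires s at some successor in {0}.
        At 0: s is false.
      So Dia s is false at 0.
Satisfying worlds: none.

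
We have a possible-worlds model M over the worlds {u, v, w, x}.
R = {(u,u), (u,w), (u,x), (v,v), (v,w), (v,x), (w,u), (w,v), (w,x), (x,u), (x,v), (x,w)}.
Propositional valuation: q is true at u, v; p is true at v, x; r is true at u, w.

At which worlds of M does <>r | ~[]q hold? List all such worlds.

Recall that []ψ holds at a world iff ψ holds at every accessible world, and <>ψ holds iff ψ holds at some accessible world.
Let φ = <>r | ~[]q. Evaluate φ at each world:
  u (successors {u, w, x}): φ is true.
  v (successors {v, w, x}): φ is true.
  w (successors {u, v, x}): φ is true.
  x (successors {u, v, w}): φ is true.
For instance, at v:
  At v: <>r is true, ~[]q is true, so <>r | ~[]q is true.
    At v: <>r requires r at some successor in {v, w, x}.
      r holds at w, so <>r is true at v.
    At v: []q is false, so ~[]q is true.
      At v: []q requires q at every successor {v, w, x}.
        q fails at w, so []q is false at v.
Satisfying worlds: {u, v, w, x}

u, v, w, x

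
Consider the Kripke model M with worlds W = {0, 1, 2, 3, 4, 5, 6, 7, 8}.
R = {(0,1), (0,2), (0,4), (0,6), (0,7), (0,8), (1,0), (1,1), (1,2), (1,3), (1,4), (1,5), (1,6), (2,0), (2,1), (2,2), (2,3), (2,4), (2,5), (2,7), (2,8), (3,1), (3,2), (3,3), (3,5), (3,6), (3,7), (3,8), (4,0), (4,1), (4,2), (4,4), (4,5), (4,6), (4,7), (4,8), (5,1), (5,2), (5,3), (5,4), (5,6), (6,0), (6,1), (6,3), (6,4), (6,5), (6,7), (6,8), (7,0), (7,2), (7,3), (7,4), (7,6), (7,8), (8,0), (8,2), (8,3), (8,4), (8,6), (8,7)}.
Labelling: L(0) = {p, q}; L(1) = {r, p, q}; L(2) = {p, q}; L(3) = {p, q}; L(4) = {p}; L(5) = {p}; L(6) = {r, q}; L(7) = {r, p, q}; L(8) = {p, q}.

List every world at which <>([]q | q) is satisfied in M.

Let φ = <>([]q | q). Evaluate φ at each world:
  0 (successors {1, 2, 4, 6, 7, 8}): φ is true.
  1 (successors {0, 1, 2, 3, 4, 5, 6}): φ is true.
  2 (successors {0, 1, 2, 3, 4, 5, 7, 8}): φ is true.
  3 (successors {1, 2, 3, 5, 6, 7, 8}): φ is true.
  4 (successors {0, 1, 2, 4, 5, 6, 7, 8}): φ is true.
  5 (successors {1, 2, 3, 4, 6}): φ is true.
  6 (successors {0, 1, 3, 4, 5, 7, 8}): φ is true.
  7 (successors {0, 2, 3, 4, 6, 8}): φ is true.
  8 (successors {0, 2, 3, 4, 6, 7}): φ is true.
For instance, at 2:
  At 2: <>([]q | q) requires []q | q at some successor in {0, 1, 2, 3, 4, 5, 7, 8}.
    []q | q holds at 0, so <>([]q | q) is true at 2.
      At 0: []q is false, q is true, so []q | q is true.
Satisfying worlds: {0, 1, 2, 3, 4, 5, 6, 7, 8}

0, 1, 2, 3, 4, 5, 6, 7, 8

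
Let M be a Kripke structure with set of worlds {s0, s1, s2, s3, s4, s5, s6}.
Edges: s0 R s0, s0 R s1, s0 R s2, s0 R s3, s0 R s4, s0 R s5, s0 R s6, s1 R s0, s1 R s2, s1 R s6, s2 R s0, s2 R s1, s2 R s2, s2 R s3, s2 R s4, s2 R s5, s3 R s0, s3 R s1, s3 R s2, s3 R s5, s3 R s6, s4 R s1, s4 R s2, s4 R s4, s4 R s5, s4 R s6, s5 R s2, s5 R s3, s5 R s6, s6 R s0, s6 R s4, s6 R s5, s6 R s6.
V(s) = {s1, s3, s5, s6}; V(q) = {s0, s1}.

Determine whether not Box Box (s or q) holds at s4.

At s4: Box Box (s or q) is false, so not Box Box (s or q) is true.
  At s4: Box Box (s or q) requires Box (s or q) at every successor {s1, s2, s4, s5, s6}.
    Box (s or q) fails at s1, so Box Box (s or q) is false at s4.
      At s1: Box (s or q) requires s or q at every successor {s0, s2, s6}.
        s or q fails at s2, so Box (s or q) is false at s1.

Yes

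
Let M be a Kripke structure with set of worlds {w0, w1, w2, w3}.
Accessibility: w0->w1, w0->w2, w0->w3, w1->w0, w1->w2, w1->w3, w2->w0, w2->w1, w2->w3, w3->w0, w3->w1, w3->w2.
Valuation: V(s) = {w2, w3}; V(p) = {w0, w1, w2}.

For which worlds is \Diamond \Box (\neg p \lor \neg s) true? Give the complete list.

Let φ = \Diamond \Box (\neg p \lor \neg s). Evaluate φ at each world:
  w0 (successors {w1, w2, w3}): φ is true.
  w1 (successors {w0, w2, w3}): φ is true.
  w2 (successors {w0, w1, w3}): φ is false.
  w3 (successors {w0, w1, w2}): φ is true.
For instance, at w3:
  At w3: \Diamond \Box (\neg p \lor \neg s) requires \Box (\neg p \lor \neg s) at some successor in {w0, w1, w2}.
    \Box (\neg p \lor \neg s) holds at w2, so \Diamond \Box (\neg p \lor \neg s) is true at w3.
      At w2: \Box (\neg p \lor \neg s) requires \neg p \lor \neg s at every successor {w0, w1, w3}.
        At w0: \neg p \lor \neg s is true.
        At w1: \neg p \lor \neg s is true.
        At w3: \neg p \lor \neg s is true.
      So \Box (\neg p \lor \neg s) is true at w2.
Satisfying worlds: {w0, w1, w3}

w0, w1, w3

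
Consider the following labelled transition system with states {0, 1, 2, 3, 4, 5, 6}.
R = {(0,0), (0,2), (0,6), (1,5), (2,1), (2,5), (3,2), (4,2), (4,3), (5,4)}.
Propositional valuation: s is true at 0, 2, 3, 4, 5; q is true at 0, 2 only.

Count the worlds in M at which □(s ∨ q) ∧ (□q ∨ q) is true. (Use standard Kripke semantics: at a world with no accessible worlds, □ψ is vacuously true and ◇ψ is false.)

Let φ = □(s ∨ q) ∧ (□q ∨ q). Evaluate φ at each world:
  0 (successors {0, 2, 6}): φ is false.
  1 (successors {5}): φ is false.
  2 (successors {1, 5}): φ is false.
  3 (successors {2}): φ is true.
  4 (successors {2, 3}): φ is false.
  5 (successors {4}): φ is false.
  6 (successors ∅): φ is true.
For instance, at 0:
  At 0: □(s ∨ q) is false, □q ∨ q is true, so □(s ∨ q) ∧ (□q ∨ q) is false.
    At 0: □(s ∨ q) requires s ∨ q at every successor {0, 2, 6}.
      s ∨ q fails at 6, so □(s ∨ q) is false at 0.
    At 0: □q is false, q is true, so □q ∨ q is true.
      At 0: □q requires q at every successor {0, 2, 6}.
        q fails at 6, so □q is false at 0.
Satisfying worlds: {3, 6}

2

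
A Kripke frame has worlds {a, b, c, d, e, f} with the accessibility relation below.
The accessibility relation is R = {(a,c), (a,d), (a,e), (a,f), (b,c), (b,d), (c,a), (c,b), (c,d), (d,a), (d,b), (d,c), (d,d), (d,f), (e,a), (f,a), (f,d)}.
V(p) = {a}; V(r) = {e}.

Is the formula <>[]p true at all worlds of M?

Let φ = <>[]p. Evaluate φ at each world:
  a (successors {c, d, e, f}): φ is true.
  b (successors {c, d}): φ is false.
  c (successors {a, b, d}): φ is false.
  d (successors {a, b, c, d, f}): φ is false.
  e (successors {a}): φ is false.
  f (successors {a, d}): φ is false.
Detail at b (counterexample):
  At b: <>[]p requires []p at some successor in {c, d}.
    At c: []p is false.
    At d: []p is false.
  So <>[]p is false at b.

No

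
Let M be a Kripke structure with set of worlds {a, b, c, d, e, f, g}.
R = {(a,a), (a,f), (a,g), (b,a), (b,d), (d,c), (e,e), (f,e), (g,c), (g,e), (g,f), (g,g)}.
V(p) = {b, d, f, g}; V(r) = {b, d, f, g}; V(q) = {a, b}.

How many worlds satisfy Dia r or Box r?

4

Let φ = Dia r or Box r. Evaluate φ at each world:
  a (successors {a, f, g}): φ is true.
  b (successors {a, d}): φ is true.
  c (successors ∅): φ is true.
  d (successors {c}): φ is false.
  e (successors {e}): φ is false.
  f (successors {e}): φ is false.
  g (successors {c, e, f, g}): φ is true.
For instance, at f:
  At f: Dia r is false, Box r is false, so Dia r or Box r is false.
    At f: Dia r requires r at some successor in {e}.
      At e: r is false.
    So Dia r is false at f.
    At f: Box r requires r at every successor {e}.
      r fails at e, so Box r is false at f.
Satisfying worlds: {a, b, c, g}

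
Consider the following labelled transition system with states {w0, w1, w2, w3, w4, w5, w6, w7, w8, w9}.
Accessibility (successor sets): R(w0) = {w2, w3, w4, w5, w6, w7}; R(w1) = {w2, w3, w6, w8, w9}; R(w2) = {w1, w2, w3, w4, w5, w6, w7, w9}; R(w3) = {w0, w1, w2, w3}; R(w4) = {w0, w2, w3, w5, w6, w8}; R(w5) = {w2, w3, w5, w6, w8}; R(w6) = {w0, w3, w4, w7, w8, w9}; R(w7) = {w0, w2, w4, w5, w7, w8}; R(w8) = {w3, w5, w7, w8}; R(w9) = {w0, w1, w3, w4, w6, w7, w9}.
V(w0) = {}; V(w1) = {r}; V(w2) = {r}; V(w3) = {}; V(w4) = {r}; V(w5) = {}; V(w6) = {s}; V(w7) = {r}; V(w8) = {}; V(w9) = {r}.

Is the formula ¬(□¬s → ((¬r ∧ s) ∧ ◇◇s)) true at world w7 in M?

Yes

At w7: □¬s → ((¬r ∧ s) ∧ ◇◇s) is false, so ¬(□¬s → ((¬r ∧ s) ∧ ◇◇s)) is true.
  At w7: □¬s is true, (¬r ∧ s) ∧ ◇◇s is false, so □¬s → ((¬r ∧ s) ∧ ◇◇s) is false.
    At w7: □¬s requires ¬s at every successor {w0, w2, w4, w5, w7, w8}.
      At w0: ¬s is true.
      At w2: ¬s is true.
      At w4: ¬s is true.
      At w5: ¬s is true.
      At w7: ¬s is true.
      At w8: ¬s is true.
    So □¬s is true at w7.
    At w7: ¬r ∧ s is false, ◇◇s is true, so (¬r ∧ s) ∧ ◇◇s is false.
      At w7: ◇◇s requires ◇s at some successor in {w0, w2, w4, w5, w7, w8}.
        ◇s holds at w0, so ◇◇s is true at w7.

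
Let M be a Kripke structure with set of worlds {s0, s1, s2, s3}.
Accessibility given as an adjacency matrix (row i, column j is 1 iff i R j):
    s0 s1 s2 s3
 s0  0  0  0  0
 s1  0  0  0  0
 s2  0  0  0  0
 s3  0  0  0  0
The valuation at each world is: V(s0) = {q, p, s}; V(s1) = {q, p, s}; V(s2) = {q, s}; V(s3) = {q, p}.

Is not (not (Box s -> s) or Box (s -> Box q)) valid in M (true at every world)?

No

Recall that Box ψ holds at a world iff ψ holds at every accessible world, and Dia ψ holds iff ψ holds at some accessible world.
Let φ = not (not (Box s -> s) or Box (s -> Box q)). Evaluate φ at each world:
  s0 (successors ∅): φ is false.
  s1 (successors ∅): φ is false.
  s2 (successors ∅): φ is false.
  s3 (successors ∅): φ is false.
Detail at s0 (counterexample):
  At s0: not (Box s -> s) or Box (s -> Box q) is true, so not (not (Box s -> s) or Box (s -> Box q)) is false.
    At s0: not (Box s -> s) is false, Box (s -> Box q) is true, so not (Box s -> s) or Box (s -> Box q) is true.
      At s0: Box s -> s is true, so not (Box s -> s) is false.
      At s0: no accessible worlds, so Box (s -> Box q) holds vacuously.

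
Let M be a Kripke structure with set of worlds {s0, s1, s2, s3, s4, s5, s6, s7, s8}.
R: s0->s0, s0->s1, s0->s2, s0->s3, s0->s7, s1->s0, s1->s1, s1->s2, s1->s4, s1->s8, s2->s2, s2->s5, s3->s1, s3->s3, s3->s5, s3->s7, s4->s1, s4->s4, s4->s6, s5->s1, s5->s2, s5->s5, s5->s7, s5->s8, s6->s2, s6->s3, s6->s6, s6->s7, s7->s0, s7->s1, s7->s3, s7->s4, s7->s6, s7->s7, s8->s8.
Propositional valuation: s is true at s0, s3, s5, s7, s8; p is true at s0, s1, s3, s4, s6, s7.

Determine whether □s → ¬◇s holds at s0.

Yes

At s0: □s is false, ¬◇s is false, so □s → ¬◇s is true.
  At s0: □s requires s at every successor {s0, s1, s2, s3, s7}.
    s fails at s1, so □s is false at s0.
  At s0: ◇s is true, so ¬◇s is false.
    At s0: ◇s requires s at some successor in {s0, s1, s2, s3, s7}.
      s holds at s0, so ◇s is true at s0.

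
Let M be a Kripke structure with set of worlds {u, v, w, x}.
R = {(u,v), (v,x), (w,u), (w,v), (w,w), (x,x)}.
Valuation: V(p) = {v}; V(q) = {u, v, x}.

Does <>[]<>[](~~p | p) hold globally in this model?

No

Let φ = <>[]<>[](~~p | p). Evaluate φ at each world:
  u (successors {v}): φ is false.
  v (successors {x}): φ is false.
  w (successors {u, v, w}): φ is false.
  x (successors {x}): φ is false.
Detail at u (counterexample):
  At u: <>[]<>[](~~p | p) requires []<>[](~~p | p) at some successor in {v}.
    At v: []<>[](~~p | p) is false.
  So <>[]<>[](~~p | p) is false at u.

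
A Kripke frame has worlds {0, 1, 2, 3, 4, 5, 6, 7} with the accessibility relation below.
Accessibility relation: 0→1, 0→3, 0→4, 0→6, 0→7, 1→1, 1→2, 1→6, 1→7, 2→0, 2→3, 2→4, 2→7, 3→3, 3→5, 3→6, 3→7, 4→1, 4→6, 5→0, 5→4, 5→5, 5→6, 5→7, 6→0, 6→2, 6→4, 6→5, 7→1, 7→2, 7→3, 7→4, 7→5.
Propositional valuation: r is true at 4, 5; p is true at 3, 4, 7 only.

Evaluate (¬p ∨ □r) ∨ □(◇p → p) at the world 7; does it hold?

At 7: ¬p ∨ □r is false, □(◇p → p) is false, so (¬p ∨ □r) ∨ □(◇p → p) is false.
  At 7: ¬p is false, □r is false, so ¬p ∨ □r is false.
    At 7: □r requires r at every successor {1, 2, 3, 4, 5}.
      r fails at 1, so □r is false at 7.
  At 7: □(◇p → p) requires ◇p → p at every successor {1, 2, 3, 4, 5}.
    ◇p → p fails at 1, so □(◇p → p) is false at 7.
      At 1: ◇p is true, p is false, so ◇p → p is false.

No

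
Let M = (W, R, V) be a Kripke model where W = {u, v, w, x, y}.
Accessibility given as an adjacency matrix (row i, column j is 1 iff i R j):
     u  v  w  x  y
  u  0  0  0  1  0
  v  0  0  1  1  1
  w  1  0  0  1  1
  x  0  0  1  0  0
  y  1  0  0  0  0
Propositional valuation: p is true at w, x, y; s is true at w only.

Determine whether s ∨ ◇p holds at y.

At y: s is false, ◇p is false, so s ∨ ◇p is false.
  At y: ◇p requires p at some successor in {u}.
    At u: p is false.
  So ◇p is false at y.

No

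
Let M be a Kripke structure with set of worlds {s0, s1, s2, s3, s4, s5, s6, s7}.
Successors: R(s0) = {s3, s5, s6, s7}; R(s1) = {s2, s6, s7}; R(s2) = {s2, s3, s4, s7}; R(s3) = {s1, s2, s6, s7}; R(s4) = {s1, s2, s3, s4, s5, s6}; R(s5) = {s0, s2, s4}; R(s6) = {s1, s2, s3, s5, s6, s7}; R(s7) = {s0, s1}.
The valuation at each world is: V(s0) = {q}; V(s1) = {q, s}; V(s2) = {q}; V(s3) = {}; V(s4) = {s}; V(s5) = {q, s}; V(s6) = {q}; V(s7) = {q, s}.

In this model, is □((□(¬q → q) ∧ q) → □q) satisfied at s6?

Yes

At s6: □((□(¬q → q) ∧ q) → □q) requires (□(¬q → q) ∧ q) → □q at every successor {s1, s2, s3, s5, s6, s7}.
  At s1: (□(¬q → q) ∧ q) → □q is true.
  At s2: (□(¬q → q) ∧ q) → □q is true.
  At s3: (□(¬q → q) ∧ q) → □q is true.
  At s5: (□(¬q → q) ∧ q) → □q is true.
  At s6: (□(¬q → q) ∧ q) → □q is true.
  At s7: (□(¬q → q) ∧ q) → □q is true.
So □((□(¬q → q) ∧ q) → □q) is true at s6.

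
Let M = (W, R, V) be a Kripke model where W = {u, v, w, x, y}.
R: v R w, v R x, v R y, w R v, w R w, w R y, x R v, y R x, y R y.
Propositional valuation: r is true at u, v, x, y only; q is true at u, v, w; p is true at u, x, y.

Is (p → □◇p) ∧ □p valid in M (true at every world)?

No

Let φ = (p → □◇p) ∧ □p. Evaluate φ at each world:
  u (successors ∅): φ is true.
  v (successors {w, x, y}): φ is false.
  w (successors {v, w, y}): φ is false.
  x (successors {v}): φ is false.
  y (successors {x, y}): φ is false.
Detail at v (counterexample):
  At v: p → □◇p is true, □p is false, so (p → □◇p) ∧ □p is false.
    At v: p is false, □◇p is false, so p → □◇p is true.
      At v: □◇p requires ◇p at every successor {w, x, y}.
        ◇p fails at x, so □◇p is false at v.
    At v: □p requires p at every successor {w, x, y}.
      p fails at w, so □p is false at v.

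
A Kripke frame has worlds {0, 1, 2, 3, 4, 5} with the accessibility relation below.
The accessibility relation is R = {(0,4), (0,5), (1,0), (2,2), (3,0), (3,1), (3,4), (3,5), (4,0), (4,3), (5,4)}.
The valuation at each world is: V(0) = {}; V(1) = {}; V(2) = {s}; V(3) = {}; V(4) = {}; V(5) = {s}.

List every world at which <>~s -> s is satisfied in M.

Let φ = <>~s -> s. Evaluate φ at each world:
  0 (successors {4, 5}): φ is false.
  1 (successors {0}): φ is false.
  2 (successors {2}): φ is true.
  3 (successors {0, 1, 4, 5}): φ is false.
  4 (successors {0, 3}): φ is false.
  5 (successors {4}): φ is true.
For instance, at 1:
  At 1: <>~s is true, s is false, so <>~s -> s is false.
    At 1: <>~s requires ~s at some successor in {0}.
      ~s holds at 0, so <>~s is true at 1.
Satisfying worlds: {2, 5}

2, 5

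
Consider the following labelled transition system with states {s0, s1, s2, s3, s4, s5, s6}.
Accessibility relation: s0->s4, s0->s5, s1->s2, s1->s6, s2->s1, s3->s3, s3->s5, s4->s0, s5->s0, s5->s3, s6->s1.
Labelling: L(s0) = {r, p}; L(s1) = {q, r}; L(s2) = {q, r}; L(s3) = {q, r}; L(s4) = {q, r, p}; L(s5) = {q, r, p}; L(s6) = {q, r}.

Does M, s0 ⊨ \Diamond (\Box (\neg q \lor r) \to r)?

Yes

At s0: \Diamond (\Box (\neg q \lor r) \to r) requires \Box (\neg q \lor r) \to r at some successor in {s4, s5}.
  \Box (\neg q \lor r) \to r holds at s4, so \Diamond (\Box (\neg q \lor r) \to r) is true at s0.
    At s4: \Box (\neg q \lor r) is true, r is true, so \Box (\neg q \lor r) \to r is true.
      At s4: \Box (\neg q \lor r) requires \neg q \lor r at every successor {s0}.
        At s0: \neg q \lor r is true.
      So \Box (\neg q \lor r) is true at s4.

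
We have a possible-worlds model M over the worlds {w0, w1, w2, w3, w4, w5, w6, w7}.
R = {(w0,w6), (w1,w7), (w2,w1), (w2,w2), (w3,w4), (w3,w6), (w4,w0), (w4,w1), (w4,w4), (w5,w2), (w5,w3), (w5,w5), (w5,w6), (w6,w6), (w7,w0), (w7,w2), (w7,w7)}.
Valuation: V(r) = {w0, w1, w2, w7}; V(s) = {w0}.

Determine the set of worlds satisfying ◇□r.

Let φ = ◇□r. Evaluate φ at each world:
  w0 (successors {w6}): φ is false.
  w1 (successors {w7}): φ is true.
  w2 (successors {w1, w2}): φ is true.
  w3 (successors {w4, w6}): φ is false.
  w4 (successors {w0, w1, w4}): φ is true.
  w5 (successors {w2, w3, w5, w6}): φ is true.
  w6 (successors {w6}): φ is false.
  w7 (successors {w0, w2, w7}): φ is true.
For instance, at w7:
  At w7: ◇□r requires □r at some successor in {w0, w2, w7}.
    □r holds at w2, so ◇□r is true at w7.
      At w2: □r requires r at every successor {w1, w2}.
        At w1: r is true.
        At w2: r is true.
      So □r is true at w2.
Satisfying worlds: {w1, w2, w4, w5, w7}

w1, w2, w4, w5, w7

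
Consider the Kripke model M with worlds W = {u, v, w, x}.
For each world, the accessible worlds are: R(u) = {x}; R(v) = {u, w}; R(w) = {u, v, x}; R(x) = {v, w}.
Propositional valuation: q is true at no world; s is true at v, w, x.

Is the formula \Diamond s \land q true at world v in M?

No

At v: \Diamond s is true, q is false, so \Diamond s \land q is false.
  At v: \Diamond s requires s at some successor in {u, w}.
    s holds at w, so \Diamond s is true at v.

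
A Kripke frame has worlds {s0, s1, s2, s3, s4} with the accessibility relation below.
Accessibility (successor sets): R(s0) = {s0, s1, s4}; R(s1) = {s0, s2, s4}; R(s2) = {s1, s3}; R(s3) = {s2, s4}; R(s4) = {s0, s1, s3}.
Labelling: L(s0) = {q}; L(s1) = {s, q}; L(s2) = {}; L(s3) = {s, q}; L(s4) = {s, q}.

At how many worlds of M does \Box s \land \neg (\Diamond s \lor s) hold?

0

Let φ = \Box s \land \neg (\Diamond s \lor s). Evaluate φ at each world:
  s0 (successors {s0, s1, s4}): φ is false.
  s1 (successors {s0, s2, s4}): φ is false.
  s2 (successors {s1, s3}): φ is false.
  s3 (successors {s2, s4}): φ is false.
  s4 (successors {s0, s1, s3}): φ is false.
For instance, at s4:
  At s4: \Box s is false, \neg (\Diamond s \lor s) is false, so \Box s \land \neg (\Diamond s \lor s) is false.
    At s4: \Box s requires s at every successor {s0, s1, s3}.
      s fails at s0, so \Box s is false at s4.
    At s4: \Diamond s \lor s is true, so \neg (\Diamond s \lor s) is false.
      At s4: \Diamond s is true, s is true, so \Diamond s \lor s is true.
Satisfying worlds: none.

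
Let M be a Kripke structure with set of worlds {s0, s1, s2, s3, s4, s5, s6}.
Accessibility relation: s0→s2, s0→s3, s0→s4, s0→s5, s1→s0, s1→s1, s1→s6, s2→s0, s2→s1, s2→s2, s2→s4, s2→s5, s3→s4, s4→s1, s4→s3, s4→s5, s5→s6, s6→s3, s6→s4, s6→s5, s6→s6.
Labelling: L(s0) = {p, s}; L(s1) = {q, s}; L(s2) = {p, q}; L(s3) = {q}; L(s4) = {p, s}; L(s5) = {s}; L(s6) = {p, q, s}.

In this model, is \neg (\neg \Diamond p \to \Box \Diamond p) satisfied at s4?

At s4: \neg \Diamond p \to \Box \Diamond p is true, so \neg (\neg \Diamond p \to \Box \Diamond p) is false.
  At s4: \neg \Diamond p is true, \Box \Diamond p is true, so \neg \Diamond p \to \Box \Diamond p is true.
    At s4: \Diamond p is false, so \neg \Diamond p is true.
      At s4: \Diamond p requires p at some successor in {s1, s3, s5}.
        At s1: p is false.
        At s3: p is false.
        At s5: p is false.
      So \Diamond p is false at s4.
    At s4: \Box \Diamond p requires \Diamond p at every successor {s1, s3, s5}.
      At s1: \Diamond p is true.
      At s3: \Diamond p is true.
      At s5: \Diamond p is true.
    So \Box \Diamond p is true at s4.

No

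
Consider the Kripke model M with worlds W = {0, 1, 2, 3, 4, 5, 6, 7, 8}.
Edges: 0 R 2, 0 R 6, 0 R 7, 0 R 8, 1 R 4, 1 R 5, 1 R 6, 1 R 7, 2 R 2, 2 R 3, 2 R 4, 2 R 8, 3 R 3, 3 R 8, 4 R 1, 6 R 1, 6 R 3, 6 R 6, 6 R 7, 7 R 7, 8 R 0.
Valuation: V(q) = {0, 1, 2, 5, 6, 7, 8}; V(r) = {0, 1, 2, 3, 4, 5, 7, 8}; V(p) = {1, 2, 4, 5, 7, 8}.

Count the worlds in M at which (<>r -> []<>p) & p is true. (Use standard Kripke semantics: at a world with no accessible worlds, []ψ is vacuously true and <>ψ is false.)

4

Recall that []ψ holds at a world iff ψ holds at every accessible world, and <>ψ holds iff ψ holds at some accessible world.
Let φ = (<>r -> []<>p) & p. Evaluate φ at each world:
  0 (successors {2, 6, 7, 8}): φ is false.
  1 (successors {4, 5, 6, 7}): φ is false.
  2 (successors {2, 3, 4, 8}): φ is false.
  3 (successors {3, 8}): φ is false.
  4 (successors {1}): φ is true.
  5 (successors ∅): φ is true.
  6 (successors {1, 3, 6, 7}): φ is false.
  7 (successors {7}): φ is true.
  8 (successors {0}): φ is true.
For instance, at 6:
  At 6: <>r -> []<>p is true, p is false, so (<>r -> []<>p) & p is false.
    At 6: <>r is true, []<>p is true, so <>r -> []<>p is true.
      At 6: <>r requires r at some successor in {1, 3, 6, 7}.
        r holds at 1, so <>r is true at 6.
      At 6: []<>p requires <>p at every successor {1, 3, 6, 7}.
        At 1: <>p is true.
        At 3: <>p is true.
        At 6: <>p is true.
        At 7: <>p is true.
      So []<>p is true at 6.
Satisfying worlds: {4, 5, 7, 8}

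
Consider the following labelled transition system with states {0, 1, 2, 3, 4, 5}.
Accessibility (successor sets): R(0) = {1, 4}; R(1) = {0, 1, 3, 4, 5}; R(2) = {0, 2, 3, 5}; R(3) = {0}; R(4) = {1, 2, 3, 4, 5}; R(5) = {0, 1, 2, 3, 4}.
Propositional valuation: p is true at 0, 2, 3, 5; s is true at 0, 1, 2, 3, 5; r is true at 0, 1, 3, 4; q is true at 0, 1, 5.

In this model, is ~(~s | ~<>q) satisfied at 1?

At 1: ~s | ~<>q is false, so ~(~s | ~<>q) is true.
  At 1: ~s is false, ~<>q is false, so ~s | ~<>q is false.
    At 1: <>q is true, so ~<>q is false.
      At 1: <>q requires q at some successor in {0, 1, 3, 4, 5}.
        q holds at 0, so <>q is true at 1.

Yes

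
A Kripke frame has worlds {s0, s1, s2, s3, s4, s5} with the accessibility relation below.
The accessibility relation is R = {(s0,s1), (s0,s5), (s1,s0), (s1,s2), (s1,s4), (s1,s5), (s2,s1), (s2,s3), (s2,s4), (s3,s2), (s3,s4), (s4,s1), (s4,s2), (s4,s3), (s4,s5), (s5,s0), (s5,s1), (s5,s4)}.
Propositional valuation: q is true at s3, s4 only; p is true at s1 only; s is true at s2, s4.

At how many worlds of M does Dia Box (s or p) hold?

2

Recall that Box ψ holds at a world iff ψ holds at every accessible world, and Dia ψ holds iff ψ holds at some accessible world.
Let φ = Dia Box (s or p). Evaluate φ at each world:
  s0 (successors {s1, s5}): φ is false.
  s1 (successors {s0, s2, s4, s5}): φ is false.
  s2 (successors {s1, s3, s4}): φ is true.
  s3 (successors {s2, s4}): φ is false.
  s4 (successors {s1, s2, s3, s5}): φ is true.
  s5 (successors {s0, s1, s4}): φ is false.
For instance, at s0:
  At s0: Dia Box (s or p) requires Box (s or p) at some successor in {s1, s5}.
    At s1: Box (s or p) is false.
    At s5: Box (s or p) is false.
  So Dia Box (s or p) is false at s0.
Satisfying worlds: {s2, s4}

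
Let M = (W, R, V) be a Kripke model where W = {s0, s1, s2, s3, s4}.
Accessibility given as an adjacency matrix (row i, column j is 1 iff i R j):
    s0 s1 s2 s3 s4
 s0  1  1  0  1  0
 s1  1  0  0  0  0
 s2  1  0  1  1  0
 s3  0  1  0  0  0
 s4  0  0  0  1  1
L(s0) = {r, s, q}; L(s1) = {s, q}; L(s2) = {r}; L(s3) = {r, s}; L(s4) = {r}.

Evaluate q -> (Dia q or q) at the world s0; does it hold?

Yes

At s0: q is true, Dia q or q is true, so q -> (Dia q or q) is true.
  At s0: Dia q is true, q is true, so Dia q or q is true.
    At s0: Dia q requires q at some successor in {s0, s1, s3}.
      q holds at s0, so Dia q is true at s0.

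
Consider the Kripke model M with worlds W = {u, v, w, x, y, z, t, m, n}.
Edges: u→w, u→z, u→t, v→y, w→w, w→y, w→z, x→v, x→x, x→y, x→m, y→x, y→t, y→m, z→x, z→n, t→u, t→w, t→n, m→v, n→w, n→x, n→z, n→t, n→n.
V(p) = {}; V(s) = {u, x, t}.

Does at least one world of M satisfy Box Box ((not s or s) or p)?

Yes

Let φ = Box Box ((not s or s) or p). Evaluate φ at each world:
  u (successors {w, z, t}): φ is true.
  v (successors {y}): φ is true.
  w (successors {w, y, z}): φ is true.
  x (successors {v, x, y, m}): φ is true.
  y (successors {x, t, m}): φ is true.
  z (successors {x, n}): φ is true.
  t (successors {u, w, n}): φ is true.
  m (successors {v}): φ is true.
  n (successors {w, x, z, t, n}): φ is true.
Detail at u (witness):
  At u: Box Box ((not s or s) or p) requires Box ((not s or s) or p) at every successor {w, z, t}.
      At w: Box ((not s or s) or p) requires (not s or s) or p at every successor {w, y, z}.
        At w: (not s or s) or p is true.
        At y: (not s or s) or p is true.
        At z: (not s or s) or p is true.
      So Box ((not s or s) or p) is true at w.
      At z: Box ((not s or s) or p) requires (not s or s) or p at every successor {x, n}.
        At x: (not s or s) or p is true.
        At n: (not s or s) or p is true.
      So Box ((not s or s) or p) is true at z.
      At t: Box ((not s or s) or p) requires (not s or s) or p at every successor {u, w, n}.
        At u: (not s or s) or p is true.
        At w: (not s or s) or p is true.
        At n: (not s or s) or p is true.
      So Box ((not s or s) or p) is true at t.
  So Box Box ((not s or s) or p) is true at u.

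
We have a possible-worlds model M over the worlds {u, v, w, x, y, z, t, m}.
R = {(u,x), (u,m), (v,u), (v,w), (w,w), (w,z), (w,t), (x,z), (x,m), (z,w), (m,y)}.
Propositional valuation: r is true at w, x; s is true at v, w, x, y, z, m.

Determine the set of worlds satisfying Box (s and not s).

y, t

Let φ = Box (s and not s). Evaluate φ at each world:
  u (successors {x, m}): φ is false.
  v (successors {u, w}): φ is false.
  w (successors {w, z, t}): φ is false.
  x (successors {z, m}): φ is false.
  y (successors ∅): φ is true.
  z (successors {w}): φ is false.
  t (successors ∅): φ is true.
  m (successors {y}): φ is false.
For instance, at m:
  At m: Box (s and not s) requires s and not s at every successor {y}.
    s and not s fails at y, so Box (s and not s) is false at m.
Satisfying worlds: {y, t}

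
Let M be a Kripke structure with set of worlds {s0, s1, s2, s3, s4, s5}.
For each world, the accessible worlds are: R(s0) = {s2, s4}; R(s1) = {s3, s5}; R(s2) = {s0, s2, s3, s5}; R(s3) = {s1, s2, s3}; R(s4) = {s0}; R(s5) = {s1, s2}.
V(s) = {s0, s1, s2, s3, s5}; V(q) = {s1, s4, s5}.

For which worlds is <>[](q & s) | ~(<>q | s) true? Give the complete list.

s4

Let φ = <>[](q & s) | ~(<>q | s). Evaluate φ at each world:
  s0 (successors {s2, s4}): φ is false.
  s1 (successors {s3, s5}): φ is false.
  s2 (successors {s0, s2, s3, s5}): φ is false.
  s3 (successors {s1, s2, s3}): φ is false.
  s4 (successors {s0}): φ is true.
  s5 (successors {s1, s2}): φ is false.
For instance, at s0:
  At s0: <>[](q & s) is false, ~(<>q | s) is false, so <>[](q & s) | ~(<>q | s) is false.
    At s0: <>[](q & s) requires [](q & s) at some successor in {s2, s4}.
      At s2: [](q & s) is false.
      At s4: [](q & s) is false.
    So <>[](q & s) is false at s0.
    At s0: <>q | s is true, so ~(<>q | s) is false.
      At s0: <>q is true, s is true, so <>q | s is true.
Satisfying worlds: {s4}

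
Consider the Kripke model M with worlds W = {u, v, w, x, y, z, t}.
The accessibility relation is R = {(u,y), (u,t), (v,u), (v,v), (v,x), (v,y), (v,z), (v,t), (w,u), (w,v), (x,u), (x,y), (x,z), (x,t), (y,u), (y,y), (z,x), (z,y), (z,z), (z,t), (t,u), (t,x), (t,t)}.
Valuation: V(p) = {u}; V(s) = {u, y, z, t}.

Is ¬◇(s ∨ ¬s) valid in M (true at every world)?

Recall that ◇ψ holds at a world iff ψ holds at some accessible world.
Let φ = ¬◇(s ∨ ¬s). Evaluate φ at each world:
  u (successors {y, t}): φ is false.
  v (successors {u, v, x, y, z, t}): φ is false.
  w (successors {u, v}): φ is false.
  x (successors {u, y, z, t}): φ is false.
  y (successors {u, y}): φ is false.
  z (successors {x, y, z, t}): φ is false.
  t (successors {u, x, t}): φ is false.
Detail at u (counterexample):
  At u: ◇(s ∨ ¬s) is true, so ¬◇(s ∨ ¬s) is false.
    At u: ◇(s ∨ ¬s) requires s ∨ ¬s at some successor in {y, t}.
      s ∨ ¬s holds at y, so ◇(s ∨ ¬s) is true at u.

No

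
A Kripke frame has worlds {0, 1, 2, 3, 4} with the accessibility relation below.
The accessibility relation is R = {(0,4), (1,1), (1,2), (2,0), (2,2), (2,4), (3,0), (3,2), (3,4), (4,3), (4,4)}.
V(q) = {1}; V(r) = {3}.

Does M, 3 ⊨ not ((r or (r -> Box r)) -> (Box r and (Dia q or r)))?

Recall that Box ψ holds at a world iff ψ holds at every accessible world, and Dia ψ holds iff ψ holds at some accessible world.
At 3: (r or (r -> Box r)) -> (Box r and (Dia q or r)) is false, so not ((r or (r -> Box r)) -> (Box r and (Dia q or r))) is true.
  At 3: r or (r -> Box r) is true, Box r and (Dia q or r) is false, so (r or (r -> Box r)) -> (Box r and (Dia q or r)) is false.
    At 3: r is true, r -> Box r is false, so r or (r -> Box r) is true.
      At 3: r is true, Box r is false, so r -> Box r is false.
    At 3: Box r is false, Dia q or r is true, so Box r and (Dia q or r) is false.
      At 3: Box r requires r at every successor {0, 2, 4}.
        r fails at 0, so Box r is false at 3.
      At 3: Dia q is false, r is true, so Dia q or r is true.

Yes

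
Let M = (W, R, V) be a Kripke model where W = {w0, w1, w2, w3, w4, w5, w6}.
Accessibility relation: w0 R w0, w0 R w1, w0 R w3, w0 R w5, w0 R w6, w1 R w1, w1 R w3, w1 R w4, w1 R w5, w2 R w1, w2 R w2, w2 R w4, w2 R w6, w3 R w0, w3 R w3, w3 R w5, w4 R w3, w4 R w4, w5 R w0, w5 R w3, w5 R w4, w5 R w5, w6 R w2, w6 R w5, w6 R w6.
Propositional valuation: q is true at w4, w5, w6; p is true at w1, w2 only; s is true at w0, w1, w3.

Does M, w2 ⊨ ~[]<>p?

At w2: []<>p is false, so ~[]<>p is true.
  At w2: []<>p requires <>p at every successor {w1, w2, w4, w6}.
    <>p fails at w4, so []<>p is false at w2.
      At w4: <>p requires p at some successor in {w3, w4}.
        At w3: p is false.
        At w4: p is false.
      So <>p is false at w4.

Yes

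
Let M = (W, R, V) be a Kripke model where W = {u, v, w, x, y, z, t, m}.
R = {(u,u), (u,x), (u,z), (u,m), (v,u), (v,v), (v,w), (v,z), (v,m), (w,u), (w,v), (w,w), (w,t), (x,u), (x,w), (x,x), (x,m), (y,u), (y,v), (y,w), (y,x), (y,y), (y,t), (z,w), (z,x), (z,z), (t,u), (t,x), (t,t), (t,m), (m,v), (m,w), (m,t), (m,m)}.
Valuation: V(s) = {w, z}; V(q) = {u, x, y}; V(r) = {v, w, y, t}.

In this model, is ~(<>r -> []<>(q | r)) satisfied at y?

No

Recall that []ψ holds at a world iff ψ holds at every accessible world, and <>ψ holds iff ψ holds at some accessible world.
At y: <>r -> []<>(q | r) is true, so ~(<>r -> []<>(q | r)) is false.
  At y: <>r is true, []<>(q | r) is true, so <>r -> []<>(q | r) is true.
    At y: <>r requires r at some successor in {u, v, w, x, y, t}.
      r holds at v, so <>r is true at y.
    At y: []<>(q | r) requires <>(q | r) at every successor {u, v, w, x, y, t}.
      At u: <>(q | r) is true.
      At v: <>(q | r) is true.
      At w: <>(q | r) is true.
      At x: <>(q | r) is true.
      At y: <>(q | r) is true.
      At t: <>(q | r) is true.
    So []<>(q | r) is true at y.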